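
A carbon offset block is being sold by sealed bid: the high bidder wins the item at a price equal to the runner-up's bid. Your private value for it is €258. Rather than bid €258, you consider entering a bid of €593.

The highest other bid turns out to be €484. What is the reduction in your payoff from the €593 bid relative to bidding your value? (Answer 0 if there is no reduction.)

€226

Bidding your value €258: you lose (since €258 < €484). Payoff €0.
Bidding €593: you win and pay €484. Payoff €258 − €484 = −€226.
The competing bid €484 lies between your value and your inflated bid, so overbidding wins an item priced above your value.
Loss from deviating = €0 − (−€226) = €226.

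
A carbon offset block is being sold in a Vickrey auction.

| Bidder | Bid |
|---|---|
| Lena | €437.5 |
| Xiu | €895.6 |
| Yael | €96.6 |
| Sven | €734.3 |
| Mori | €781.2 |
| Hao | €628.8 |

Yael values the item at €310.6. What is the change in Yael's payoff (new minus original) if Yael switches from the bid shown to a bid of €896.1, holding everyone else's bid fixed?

The highest bid among the other bidders is €895.6; Yael's bid doesn't change that.
Original bid €96.6: Yael is not highest (top rival bid is €895.6); payoff €0.
Alternative bid €896.1: Yael is highest, pays the top rival bid €895.6; payoff €310.6 − €895.6 = −€585.
Change in payoff = −€585 − (€0) = −€585.

−€585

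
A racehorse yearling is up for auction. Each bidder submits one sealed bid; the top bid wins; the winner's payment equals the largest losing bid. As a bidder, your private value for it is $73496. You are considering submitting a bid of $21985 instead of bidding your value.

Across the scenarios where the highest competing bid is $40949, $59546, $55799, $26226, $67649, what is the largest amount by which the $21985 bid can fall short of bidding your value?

$40949: truthful gives $32547, deviation gives $0 → loss $32547.
$59546: truthful gives $13950, deviation gives $0 → loss $13950.
$55799: truthful gives $17697, deviation gives $0 → loss $17697.
$26226: truthful gives $47270, deviation gives $0 → loss $47270.
$67649: truthful gives $5847, deviation gives $0 → loss $5847.
Maximum loss: $47270.

$47270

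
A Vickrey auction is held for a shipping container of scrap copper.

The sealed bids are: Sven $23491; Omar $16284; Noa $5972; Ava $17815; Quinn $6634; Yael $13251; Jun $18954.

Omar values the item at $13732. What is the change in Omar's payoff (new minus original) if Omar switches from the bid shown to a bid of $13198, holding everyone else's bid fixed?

The highest bid among the other bidders is $23491; Omar's bid doesn't change that.
Original bid $16284: Omar is not highest (top rival bid is $23491); payoff $0.
Alternative bid $13198: Omar is not highest (top rival bid is $23491); payoff $0.
Change in payoff = $0 − ($0) = $0.

$0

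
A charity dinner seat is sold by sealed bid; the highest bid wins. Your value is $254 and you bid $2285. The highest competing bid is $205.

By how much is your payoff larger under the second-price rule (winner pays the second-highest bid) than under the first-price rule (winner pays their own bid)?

$2080

You have the highest bid, so you win under either rule.
Second-price: pay $205 → payoff $49.
First-price: pay your own bid $2285 → payoff −$2031.
Difference = $49 − (−$2031) = $2080.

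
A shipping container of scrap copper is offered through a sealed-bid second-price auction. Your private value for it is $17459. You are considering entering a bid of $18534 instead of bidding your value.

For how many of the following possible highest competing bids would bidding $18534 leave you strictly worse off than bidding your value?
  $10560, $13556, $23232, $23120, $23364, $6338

0

The deviation hurts exactly when the highest competing bid lies strictly between $17459 and $18534 — overbidding then wins at a price above your value.
$10560: below both → same outcome either way.
$13556: below both → same outcome either way.
$23232: above both → same outcome either way.
$23120: above both → same outcome either way.
$23364: above both → same outcome either way.
$6338: below both → same outcome either way.
Count: 0.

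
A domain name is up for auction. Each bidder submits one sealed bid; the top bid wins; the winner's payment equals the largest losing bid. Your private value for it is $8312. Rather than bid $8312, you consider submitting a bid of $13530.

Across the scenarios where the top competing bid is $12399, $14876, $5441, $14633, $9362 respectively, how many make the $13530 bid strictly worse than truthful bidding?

2

The deviation hurts exactly when the highest competing bid lies strictly between $8312 and $13530 — overbidding then wins at a price above your value.
$12399: inside the interval → strictly worse (loss $4087).
$14876: above both → same outcome either way.
$5441: below both → same outcome either way.
$14633: above both → same outcome either way.
$9362: inside the interval → strictly worse (loss $1050).
Count: 2.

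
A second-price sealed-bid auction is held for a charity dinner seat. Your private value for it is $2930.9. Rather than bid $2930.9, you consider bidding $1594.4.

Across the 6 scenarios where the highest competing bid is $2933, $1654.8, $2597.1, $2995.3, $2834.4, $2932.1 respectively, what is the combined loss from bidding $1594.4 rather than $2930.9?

$1706.4

The deviation costs you only when the competing bid falls strictly between $1594.4 and $2930.9; elsewhere both bids give the same outcome.
$2933: outcomes coincide → loss $0.
$1654.8: truthful payoff $1276.1, deviation payoff $0 → loss $1276.1.
$2597.1: truthful payoff $333.8, deviation payoff $0 → loss $333.8.
$2995.3: outcomes coincide → loss $0.
$2834.4: truthful payoff $96.5, deviation payoff $0 → loss $96.5.
$2932.1: outcomes coincide → loss $0.
Total loss = $1276.1 + $333.8 + $96.5 = $1706.4.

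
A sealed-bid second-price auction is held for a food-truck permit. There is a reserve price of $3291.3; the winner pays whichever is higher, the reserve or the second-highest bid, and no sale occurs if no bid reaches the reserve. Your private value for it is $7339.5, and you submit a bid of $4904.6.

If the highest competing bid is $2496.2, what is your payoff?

$4048.2

Your bid $4904.6 is the highest and exceeds the reserve.
Price = max(second-highest bid, reserve) = max($2496.2, $3291.3) = $3291.3.
Payoff = $7339.5 − $3291.3 = $4048.2.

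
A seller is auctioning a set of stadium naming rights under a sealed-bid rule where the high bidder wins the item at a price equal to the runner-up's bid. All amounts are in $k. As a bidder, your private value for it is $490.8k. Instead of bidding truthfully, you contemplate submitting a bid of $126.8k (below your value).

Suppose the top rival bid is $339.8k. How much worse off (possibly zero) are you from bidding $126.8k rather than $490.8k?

$151k

Bidding your value $490.8k: you win (since $490.8k > $339.8k) and pay $339.8k. Payoff $151k.
Bidding $126.8k: you lose. Payoff $0k.
The competing bid $339.8k lies between your shaded bid and your value, so underbidding forfeits an item you could have won at a profitable price.
Loss from deviating = $151k − ($0k) = $151k.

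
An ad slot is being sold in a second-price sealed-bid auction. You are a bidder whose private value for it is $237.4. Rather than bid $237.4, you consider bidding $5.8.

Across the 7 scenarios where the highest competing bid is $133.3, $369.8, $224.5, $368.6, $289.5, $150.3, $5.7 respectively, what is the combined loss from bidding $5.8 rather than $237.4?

The deviation costs you only when the competing bid falls strictly between $5.8 and $237.4; elsewhere both bids give the same outcome.
$133.3: truthful payoff $104.1, deviation payoff $0 → loss $104.1.
$369.8: outcomes coincide → loss $0.
$224.5: truthful payoff $12.9, deviation payoff $0 → loss $12.9.
$368.6: outcomes coincide → loss $0.
$289.5: outcomes coincide → loss $0.
$150.3: truthful payoff $87.1, deviation payoff $0 → loss $87.1.
$5.7: outcomes coincide → loss $0.
Total loss = $104.1 + $12.9 + $87.1 = $204.1.

$204.1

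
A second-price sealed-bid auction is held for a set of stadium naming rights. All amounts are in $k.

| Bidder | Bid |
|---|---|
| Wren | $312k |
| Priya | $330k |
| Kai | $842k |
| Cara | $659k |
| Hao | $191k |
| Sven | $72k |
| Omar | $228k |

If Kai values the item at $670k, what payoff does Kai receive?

Highest bid: Kai at $842k, so Kai wins.
Second-highest bid: Cara at $659k — that is the price the winner pays.
Kai's payoff = value − price = $670k − $659k = $11k.

$11k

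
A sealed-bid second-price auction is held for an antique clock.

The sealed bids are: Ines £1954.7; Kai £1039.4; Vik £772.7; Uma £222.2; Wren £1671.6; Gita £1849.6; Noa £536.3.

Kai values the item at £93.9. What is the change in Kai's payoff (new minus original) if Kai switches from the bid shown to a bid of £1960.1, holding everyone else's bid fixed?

−£1860.8

The highest bid among the other bidders is £1954.7; Kai's bid doesn't change that.
Original bid £1039.4: Kai is not highest (top rival bid is £1954.7); payoff £0.
Alternative bid £1960.1: Kai is highest, pays the top rival bid £1954.7; payoff £93.9 − £1954.7 = −£1860.8.
Change in payoff = −£1860.8 − (£0) = −£1860.8.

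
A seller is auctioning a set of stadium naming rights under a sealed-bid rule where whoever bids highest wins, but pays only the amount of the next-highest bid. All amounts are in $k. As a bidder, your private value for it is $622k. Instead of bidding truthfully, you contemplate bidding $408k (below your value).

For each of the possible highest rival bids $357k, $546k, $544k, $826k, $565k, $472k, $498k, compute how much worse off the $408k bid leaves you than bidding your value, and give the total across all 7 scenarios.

$485k

The deviation costs you only when the competing bid falls strictly between $408k and $622k; elsewhere both bids give the same outcome.
$357k: outcomes coincide → loss $0k.
$546k: truthful payoff $76k, deviation payoff $0k → loss $76k.
$544k: truthful payoff $78k, deviation payoff $0k → loss $78k.
$826k: outcomes coincide → loss $0k.
$565k: truthful payoff $57k, deviation payoff $0k → loss $57k.
$472k: truthful payoff $150k, deviation payoff $0k → loss $150k.
$498k: truthful payoff $124k, deviation payoff $0k → loss $124k.
Total loss = $76k + $78k + $57k + $150k + $124k = $485k.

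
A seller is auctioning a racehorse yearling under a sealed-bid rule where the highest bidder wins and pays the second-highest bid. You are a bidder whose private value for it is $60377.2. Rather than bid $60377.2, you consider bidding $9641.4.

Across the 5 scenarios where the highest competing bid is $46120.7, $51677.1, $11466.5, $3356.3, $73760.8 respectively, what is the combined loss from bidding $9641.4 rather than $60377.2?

$71867.3

The deviation costs you only when the competing bid falls strictly between $9641.4 and $60377.2; elsewhere both bids give the same outcome.
$46120.7: truthful payoff $14256.5, deviation payoff $0 → loss $14256.5.
$51677.1: truthful payoff $8700.1, deviation payoff $0 → loss $8700.1.
$11466.5: truthful payoff $48910.7, deviation payoff $0 → loss $48910.7.
$3356.3: outcomes coincide → loss $0.
$73760.8: outcomes coincide → loss $0.
Total loss = $14256.5 + $8700.1 + $48910.7 = $71867.3.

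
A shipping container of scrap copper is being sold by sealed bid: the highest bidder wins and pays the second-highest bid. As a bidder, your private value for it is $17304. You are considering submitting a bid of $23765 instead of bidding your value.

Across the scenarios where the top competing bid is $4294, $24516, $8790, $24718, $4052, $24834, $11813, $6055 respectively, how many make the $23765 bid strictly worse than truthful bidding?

The deviation hurts exactly when the highest competing bid lies strictly between $17304 and $23765 — overbidding then wins at a price above your value.
$4294: below both → same outcome either way.
$24516: above both → same outcome either way.
$8790: below both → same outcome either way.
$24718: above both → same outcome either way.
$4052: below both → same outcome either way.
$24834: above both → same outcome either way.
$11813: below both → same outcome either way.
$6055: below both → same outcome either way.
Count: 0.

0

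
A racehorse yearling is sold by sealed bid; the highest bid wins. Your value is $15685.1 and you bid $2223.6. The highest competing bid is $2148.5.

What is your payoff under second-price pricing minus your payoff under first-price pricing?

$75.1

You have the highest bid, so you win under either rule.
Second-price: pay $2148.5 → payoff $13536.6.
First-price: pay your own bid $2223.6 → payoff $13461.5.
Difference = $13536.6 − ($13461.5) = $75.1.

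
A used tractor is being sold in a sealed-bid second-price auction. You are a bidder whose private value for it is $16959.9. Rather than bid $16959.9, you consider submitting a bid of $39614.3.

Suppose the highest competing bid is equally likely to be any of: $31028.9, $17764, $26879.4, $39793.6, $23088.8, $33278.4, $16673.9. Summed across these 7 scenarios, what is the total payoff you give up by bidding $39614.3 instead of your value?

The deviation costs you only when the competing bid falls strictly between $16959.9 and $39614.3; elsewhere both bids give the same outcome.
$31028.9: truthful payoff $0, deviation payoff −$14069 → loss $14069.
$17764: truthful payoff $0, deviation payoff −$804.1 → loss $804.1.
$26879.4: truthful payoff $0, deviation payoff −$9919.5 → loss $9919.5.
$39793.6: outcomes coincide → loss $0.
$23088.8: truthful payoff $0, deviation payoff −$6128.9 → loss $6128.9.
$33278.4: truthful payoff $0, deviation payoff −$16318.5 → loss $16318.5.
$16673.9: outcomes coincide → loss $0.
Total loss = $14069 + $804.1 + $9919.5 + $6128.9 + $16318.5 = $47240.

$47240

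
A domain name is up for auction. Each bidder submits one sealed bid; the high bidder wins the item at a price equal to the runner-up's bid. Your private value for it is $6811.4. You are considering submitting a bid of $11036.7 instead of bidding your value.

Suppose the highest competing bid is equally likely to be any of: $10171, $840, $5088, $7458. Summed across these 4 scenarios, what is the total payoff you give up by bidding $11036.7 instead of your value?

$4006.2

The deviation costs you only when the competing bid falls strictly between $6811.4 and $11036.7; elsewhere both bids give the same outcome.
$10171: truthful payoff $0, deviation payoff −$3359.6 → loss $3359.6.
$840: outcomes coincide → loss $0.
$5088: outcomes coincide → loss $0.
$7458: truthful payoff $0, deviation payoff −$646.6 → loss $646.6.
Total loss = $3359.6 + $646.6 = $4006.2.
Because the price is fixed by the runner-up's bid, deviating from your value can only change a good outcome into a bad one — never the reverse.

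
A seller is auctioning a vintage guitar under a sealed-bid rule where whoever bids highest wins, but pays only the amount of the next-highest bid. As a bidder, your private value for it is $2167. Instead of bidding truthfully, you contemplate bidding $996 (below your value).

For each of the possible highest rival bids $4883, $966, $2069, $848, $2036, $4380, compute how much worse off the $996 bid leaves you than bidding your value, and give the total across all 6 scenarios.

$229

The deviation costs you only when the competing bid falls strictly between $996 and $2167; elsewhere both bids give the same outcome.
$4883: outcomes coincide → loss $0.
$966: outcomes coincide → loss $0.
$2069: truthful payoff $98, deviation payoff $0 → loss $98.
$848: outcomes coincide → loss $0.
$2036: truthful payoff $131, deviation payoff $0 → loss $131.
$4380: outcomes coincide → loss $0.
Total loss = $98 + $131 = $229.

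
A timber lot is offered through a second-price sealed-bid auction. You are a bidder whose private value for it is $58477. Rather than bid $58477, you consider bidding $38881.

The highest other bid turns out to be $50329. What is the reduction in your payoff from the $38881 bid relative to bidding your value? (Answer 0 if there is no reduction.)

$8148

Bidding your value $58477: you win (since $58477 > $50329) and pay $50329. Payoff $8148.
Bidding $38881: you lose. Payoff $0.
The competing bid $50329 lies between your shaded bid and your value, so underbidding forfeits an item you could have won at a profitable price.
Loss from deviating = $8148 − ($0) = $8148.
Truthful bidding weakly dominates here: raising your bid can only win items priced above your value, and lowering it can only forfeit items priced below.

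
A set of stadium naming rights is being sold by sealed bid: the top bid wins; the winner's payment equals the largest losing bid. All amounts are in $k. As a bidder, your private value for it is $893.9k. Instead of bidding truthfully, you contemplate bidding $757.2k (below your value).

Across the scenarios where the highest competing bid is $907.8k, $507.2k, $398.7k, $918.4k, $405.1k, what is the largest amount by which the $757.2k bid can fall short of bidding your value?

$907.8k: same outcome either way → loss $0k.
$507.2k: same outcome either way → loss $0k.
$398.7k: same outcome either way → loss $0k.
$918.4k: same outcome either way → loss $0k.
$405.1k: same outcome either way → loss $0k.
Maximum loss: $0k.

$0k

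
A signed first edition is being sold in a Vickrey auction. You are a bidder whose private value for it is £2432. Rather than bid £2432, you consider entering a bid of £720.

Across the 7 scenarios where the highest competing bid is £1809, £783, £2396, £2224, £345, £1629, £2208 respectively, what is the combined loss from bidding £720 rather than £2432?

The deviation costs you only when the competing bid falls strictly between £720 and £2432; elsewhere both bids give the same outcome.
£1809: truthful payoff £623, deviation payoff £0 → loss £623.
£783: truthful payoff £1649, deviation payoff £0 → loss £1649.
£2396: truthful payoff £36, deviation payoff £0 → loss £36.
£2224: truthful payoff £208, deviation payoff £0 → loss £208.
£345: outcomes coincide → loss £0.
£1629: truthful payoff £803, deviation payoff £0 → loss £803.
£2208: truthful payoff £224, deviation payoff £0 → loss £224.
Total loss = £623 + £1649 + £36 + £208 + £803 + £224 = £3543.

£3543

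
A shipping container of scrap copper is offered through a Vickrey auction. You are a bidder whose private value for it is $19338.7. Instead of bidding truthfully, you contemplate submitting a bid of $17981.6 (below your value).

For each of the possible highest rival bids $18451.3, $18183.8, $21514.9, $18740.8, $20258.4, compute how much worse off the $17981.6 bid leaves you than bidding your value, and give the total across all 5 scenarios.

$2640.2

The deviation costs you only when the competing bid falls strictly between $17981.6 and $19338.7; elsewhere both bids give the same outcome.
$18451.3: truthful payoff $887.4, deviation payoff $0 → loss $887.4.
$18183.8: truthful payoff $1154.9, deviation payoff $0 → loss $1154.9.
$21514.9: outcomes coincide → loss $0.
$18740.8: truthful payoff $597.9, deviation payoff $0 → loss $597.9.
$20258.4: outcomes coincide → loss $0.
Total loss = $887.4 + $1154.9 + $597.9 = $2640.2.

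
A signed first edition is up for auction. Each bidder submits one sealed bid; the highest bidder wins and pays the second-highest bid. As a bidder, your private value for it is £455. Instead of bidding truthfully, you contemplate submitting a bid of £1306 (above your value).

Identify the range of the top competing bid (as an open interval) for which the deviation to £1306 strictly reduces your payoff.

(£455, £1306)

If the competing bid is below £455, both bids win at the same price — no difference.
If it is above £1306, both bids lose — no difference.
If it lies strictly between £455 and £1306, bidding your value loses (payoff 0) while bidding £1306 wins at a price above your value (payoff negative).
So the deviation strictly hurts on the open interval (£455, £1306).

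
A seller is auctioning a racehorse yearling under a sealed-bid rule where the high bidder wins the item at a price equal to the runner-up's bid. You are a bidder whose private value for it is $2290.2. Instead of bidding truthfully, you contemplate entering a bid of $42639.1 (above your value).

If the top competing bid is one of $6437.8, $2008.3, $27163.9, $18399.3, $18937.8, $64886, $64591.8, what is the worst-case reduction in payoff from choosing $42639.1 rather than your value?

$24873.7

$6437.8: truthful gives $0, deviation gives −$4147.6 → loss $4147.6.
$2008.3: same outcome either way → loss $0.
$27163.9: truthful gives $0, deviation gives −$24873.7 → loss $24873.7.
$18399.3: truthful gives $0, deviation gives −$16109.1 → loss $16109.1.
$18937.8: truthful gives $0, deviation gives −$16647.6 → loss $16647.6.
$64886: same outcome either way → loss $0.
$64591.8: same outcome either way → loss $0.
Maximum loss: $24873.7.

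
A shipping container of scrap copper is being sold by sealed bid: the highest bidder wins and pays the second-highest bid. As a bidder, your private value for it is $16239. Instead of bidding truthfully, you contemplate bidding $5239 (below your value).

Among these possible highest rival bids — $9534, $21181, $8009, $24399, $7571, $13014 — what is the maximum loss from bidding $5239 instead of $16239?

$9534: truthful gives $6705, deviation gives $0 → loss $6705.
$21181: same outcome either way → loss $0.
$8009: truthful gives $8230, deviation gives $0 → loss $8230.
$24399: same outcome either way → loss $0.
$7571: truthful gives $8668, deviation gives $0 → loss $8668.
$13014: truthful gives $3225, deviation gives $0 → loss $3225.
Maximum loss: $8668.

$8668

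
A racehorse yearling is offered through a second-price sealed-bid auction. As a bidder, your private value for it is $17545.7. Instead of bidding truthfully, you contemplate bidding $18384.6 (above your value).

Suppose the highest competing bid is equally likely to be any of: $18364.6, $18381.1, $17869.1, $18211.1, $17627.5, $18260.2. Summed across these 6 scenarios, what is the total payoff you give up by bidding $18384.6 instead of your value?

The deviation costs you only when the competing bid falls strictly between $17545.7 and $18384.6; elsewhere both bids give the same outcome.
$18364.6: truthful payoff $0, deviation payoff −$818.9 → loss $818.9.
$18381.1: truthful payoff $0, deviation payoff −$835.4 → loss $835.4.
$17869.1: truthful payoff $0, deviation payoff −$323.4 → loss $323.4.
$18211.1: truthful payoff $0, deviation payoff −$665.4 → loss $665.4.
$17627.5: truthful payoff $0, deviation payoff −$81.8 → loss $81.8.
$18260.2: truthful payoff $0, deviation payoff −$714.5 → loss $714.5.
Total loss = $818.9 + $835.4 + $323.4 + $665.4 + $81.8 + $714.5 = $3439.4.

$3439.4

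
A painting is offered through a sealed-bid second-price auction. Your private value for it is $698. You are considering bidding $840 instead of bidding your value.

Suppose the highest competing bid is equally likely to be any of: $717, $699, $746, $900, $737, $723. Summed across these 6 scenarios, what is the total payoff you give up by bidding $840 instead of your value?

The deviation costs you only when the competing bid falls strictly between $698 and $840; elsewhere both bids give the same outcome.
$717: truthful payoff $0, deviation payoff −$19 → loss $19.
$699: truthful payoff $0, deviation payoff −$1 → loss $1.
$746: truthful payoff $0, deviation payoff −$48 → loss $48.
$900: outcomes coincide → loss $0.
$737: truthful payoff $0, deviation payoff −$39 → loss $39.
$723: truthful payoff $0, deviation payoff −$25 → loss $25.
Total loss = $19 + $1 + $48 + $39 + $25 = $132.

$132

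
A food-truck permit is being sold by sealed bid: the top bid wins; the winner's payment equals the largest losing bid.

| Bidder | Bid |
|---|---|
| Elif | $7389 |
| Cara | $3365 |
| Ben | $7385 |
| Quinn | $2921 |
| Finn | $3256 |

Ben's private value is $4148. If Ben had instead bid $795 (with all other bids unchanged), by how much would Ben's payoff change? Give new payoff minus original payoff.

$0

The highest bid among the other bidders is $7389; Ben's bid doesn't change that.
Original bid $7385: Ben is not highest (top rival bid is $7389); payoff $0.
Alternative bid $795: Ben is not highest (top rival bid is $7389); payoff $0.
Change in payoff = $0 − ($0) = $0.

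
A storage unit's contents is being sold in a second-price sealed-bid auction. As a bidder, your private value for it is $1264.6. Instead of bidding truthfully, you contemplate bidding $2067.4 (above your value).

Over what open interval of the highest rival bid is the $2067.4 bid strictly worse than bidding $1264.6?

If the competing bid is below $1264.6, both bids win at the same price — no difference.
If it is above $2067.4, both bids lose — no difference.
If it lies strictly between $1264.6 and $2067.4, bidding your value loses (payoff 0) while bidding $2067.4 wins at a price above your value (payoff negative).
So the deviation strictly hurts on the open interval ($1264.6, $2067.4).
In a second-price auction your bid sets only whether you win, not what you pay, so bidding your true value is weakly dominant.

($1264.6, $2067.4)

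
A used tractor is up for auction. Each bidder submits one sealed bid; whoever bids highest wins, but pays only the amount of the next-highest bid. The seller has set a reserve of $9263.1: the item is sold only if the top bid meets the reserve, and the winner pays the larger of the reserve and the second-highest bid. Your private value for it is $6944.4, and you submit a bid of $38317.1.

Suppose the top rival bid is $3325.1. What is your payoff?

−$2318.7

Your bid $38317.1 is the highest and exceeds the reserve.
Price = max(second-highest bid, reserve) = max($3325.1, $9263.1) = $9263.1.
Payoff = $6944.4 − $9263.1 = −$2318.7.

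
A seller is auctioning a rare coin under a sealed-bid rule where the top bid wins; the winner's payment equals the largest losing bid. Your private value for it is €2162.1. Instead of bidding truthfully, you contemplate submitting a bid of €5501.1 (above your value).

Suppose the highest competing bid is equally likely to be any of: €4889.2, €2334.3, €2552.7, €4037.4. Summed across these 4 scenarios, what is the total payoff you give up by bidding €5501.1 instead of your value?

€5165.2

The deviation costs you only when the competing bid falls strictly between €2162.1 and €5501.1; elsewhere both bids give the same outcome.
€4889.2: truthful payoff €0, deviation payoff −€2727.1 → loss €2727.1.
€2334.3: truthful payoff €0, deviation payoff −€172.2 → loss €172.2.
€2552.7: truthful payoff €0, deviation payoff −€390.6 → loss €390.6.
€4037.4: truthful payoff €0, deviation payoff −€1875.3 → loss €1875.3.
Total loss = €2727.1 + €172.2 + €390.6 + €1875.3 = €5165.2.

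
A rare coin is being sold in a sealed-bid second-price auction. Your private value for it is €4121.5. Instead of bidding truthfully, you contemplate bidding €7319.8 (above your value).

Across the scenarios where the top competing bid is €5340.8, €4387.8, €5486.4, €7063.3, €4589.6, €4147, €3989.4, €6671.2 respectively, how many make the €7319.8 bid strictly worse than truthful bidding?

The deviation hurts exactly when the highest competing bid lies strictly between €4121.5 and €7319.8 — overbidding then wins at a price above your value.
€5340.8: inside the interval → strictly worse (loss €1219.3).
€4387.8: inside the interval → strictly worse (loss €266.3).
€5486.4: inside the interval → strictly worse (loss €1364.9).
€7063.3: inside the interval → strictly worse (loss €2941.8).
€4589.6: inside the interval → strictly worse (loss €468.1).
€4147: inside the interval → strictly worse (loss €25.5).
€3989.4: below both → same outcome either way.
€6671.2: inside the interval → strictly worse (loss €2549.7).
Count: 7.

7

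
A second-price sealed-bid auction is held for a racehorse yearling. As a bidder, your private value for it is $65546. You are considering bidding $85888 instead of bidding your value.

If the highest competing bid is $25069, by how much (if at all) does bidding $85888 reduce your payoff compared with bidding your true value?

Bidding your value $65546: you win (since $65546 > $25069) and pay $25069. Payoff $40477.
Bidding $85888: you win and pay $25069. Payoff $65546 − $25069 = $40477.
Difference = $40477 − $40477 = $0; both bids lead to the same outcome because the competing bid is below both your value and your alternative bid.

$0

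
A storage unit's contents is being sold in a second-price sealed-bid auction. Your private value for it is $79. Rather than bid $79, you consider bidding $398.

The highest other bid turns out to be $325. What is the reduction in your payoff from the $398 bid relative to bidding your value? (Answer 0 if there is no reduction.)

Bidding your value $79: you lose (since $79 < $325). Payoff $0.
Bidding $398: you win and pay $325. Payoff $79 − $325 = −$246.
The competing bid $325 lies between your value and your inflated bid, so overbidding wins an item priced above your value.
Loss from deviating = $0 − (−$246) = $246.
In a second-price auction your bid sets only whether you win, not what you pay, so bidding your true value is weakly dominant.

$246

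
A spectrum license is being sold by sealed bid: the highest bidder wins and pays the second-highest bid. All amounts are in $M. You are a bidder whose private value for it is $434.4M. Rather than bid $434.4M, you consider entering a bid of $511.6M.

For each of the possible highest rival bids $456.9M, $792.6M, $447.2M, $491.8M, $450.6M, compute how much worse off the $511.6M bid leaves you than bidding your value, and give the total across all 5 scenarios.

The deviation costs you only when the competing bid falls strictly between $434.4M and $511.6M; elsewhere both bids give the same outcome.
$456.9M: truthful payoff $0M, deviation payoff −$22.5M → loss $22.5M.
$792.6M: outcomes coincide → loss $0M.
$447.2M: truthful payoff $0M, deviation payoff −$12.8M → loss $12.8M.
$491.8M: truthful payoff $0M, deviation payoff −$57.4M → loss $57.4M.
$450.6M: truthful payoff $0M, deviation payoff −$16.2M → loss $16.2M.
Total loss = $22.5M + $12.8M + $57.4M + $16.2M = $108.9M.

$108.9M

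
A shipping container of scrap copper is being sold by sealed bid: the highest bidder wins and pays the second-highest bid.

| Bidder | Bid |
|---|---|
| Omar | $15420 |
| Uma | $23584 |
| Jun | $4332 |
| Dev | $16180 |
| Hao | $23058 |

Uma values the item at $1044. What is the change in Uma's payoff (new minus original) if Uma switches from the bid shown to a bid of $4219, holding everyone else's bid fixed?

The highest bid among the other bidders is $23058; Uma's bid doesn't change that.
Original bid $23584: Uma is highest, pays the top rival bid $23058; payoff $1044 − $23058 = −$22014.
Alternative bid $4219: Uma is not highest (top rival bid is $23058); payoff $0.
Change in payoff = $0 − (−$22014) = $22014.

$22014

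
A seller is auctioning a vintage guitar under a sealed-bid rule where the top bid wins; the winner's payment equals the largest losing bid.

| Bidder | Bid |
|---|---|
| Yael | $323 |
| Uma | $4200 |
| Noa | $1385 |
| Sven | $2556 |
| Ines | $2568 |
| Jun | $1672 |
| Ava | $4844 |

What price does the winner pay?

$4200

Highest bid: Ava at $4844, so Ava wins.
Second-highest bid: Uma at $4200 — that is the price the winner pays.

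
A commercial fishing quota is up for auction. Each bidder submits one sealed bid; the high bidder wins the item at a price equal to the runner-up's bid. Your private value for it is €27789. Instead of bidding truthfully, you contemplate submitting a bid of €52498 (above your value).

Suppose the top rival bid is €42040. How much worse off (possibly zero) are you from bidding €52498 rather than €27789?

€14251

Bidding your value €27789: you lose (since €27789 < €42040). Payoff €0.
Bidding €52498: you win and pay €42040. Payoff €27789 − €42040 = −€14251.
The competing bid €42040 lies between your value and your inflated bid, so overbidding wins an item priced above your value.
Loss from deviating = €0 − (−€14251) = €14251.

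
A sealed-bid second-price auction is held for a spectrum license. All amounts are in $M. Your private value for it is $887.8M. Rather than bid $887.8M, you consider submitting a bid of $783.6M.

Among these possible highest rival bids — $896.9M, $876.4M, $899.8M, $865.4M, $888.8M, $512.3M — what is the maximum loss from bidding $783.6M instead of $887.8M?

$896.9M: same outcome either way → loss $0M.
$876.4M: truthful gives $11.4M, deviation gives $0M → loss $11.4M.
$899.8M: same outcome either way → loss $0M.
$865.4M: truthful gives $22.4M, deviation gives $0M → loss $22.4M.
$888.8M: same outcome either way → loss $0M.
$512.3M: same outcome either way → loss $0M.
Maximum loss: $22.4M.

$22.4M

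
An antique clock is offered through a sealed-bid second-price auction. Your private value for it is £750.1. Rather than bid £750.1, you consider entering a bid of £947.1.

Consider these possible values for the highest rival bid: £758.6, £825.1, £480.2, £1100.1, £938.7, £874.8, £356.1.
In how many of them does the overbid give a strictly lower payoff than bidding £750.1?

The deviation hurts exactly when the highest competing bid lies strictly between £750.1 and £947.1 — overbidding then wins at a price above your value.
£758.6: inside the interval → strictly worse (loss £8.5).
£825.1: inside the interval → strictly worse (loss £75).
£480.2: below both → same outcome either way.
£1100.1: above both → same outcome either way.
£938.7: inside the interval → strictly worse (loss £188.6).
£874.8: inside the interval → strictly worse (loss £124.7).
£356.1: below both → same outcome either way.
Count: 4.

4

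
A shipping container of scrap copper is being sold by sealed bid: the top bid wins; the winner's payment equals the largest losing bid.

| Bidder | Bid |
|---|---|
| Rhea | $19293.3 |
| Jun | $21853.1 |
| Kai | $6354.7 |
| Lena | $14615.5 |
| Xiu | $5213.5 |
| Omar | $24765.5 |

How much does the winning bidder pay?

$21853.1

Highest bid: Omar at $24765.5, so Omar wins.
Second-highest bid: Jun at $21853.1 — that is the price the winner pays.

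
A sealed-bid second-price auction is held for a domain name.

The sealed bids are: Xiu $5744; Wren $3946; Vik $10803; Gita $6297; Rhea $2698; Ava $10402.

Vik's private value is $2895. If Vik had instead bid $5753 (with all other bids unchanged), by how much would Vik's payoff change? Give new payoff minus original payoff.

$7507

The highest bid among the other bidders is $10402; Vik's bid doesn't change that.
Original bid $10803: Vik is highest, pays the top rival bid $10402; payoff $2895 − $10402 = −$7507.
Alternative bid $5753: Vik is not highest (top rival bid is $10402); payoff $0.
Change in payoff = $0 − (−$7507) = $7507.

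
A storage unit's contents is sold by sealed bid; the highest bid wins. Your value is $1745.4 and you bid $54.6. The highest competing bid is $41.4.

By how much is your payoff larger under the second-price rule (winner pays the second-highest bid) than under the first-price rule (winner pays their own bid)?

You have the highest bid, so you win under either rule.
Second-price: pay $41.4 → payoff $1704.
First-price: pay your own bid $54.6 → payoff $1690.8.
Difference = $1704 − ($1690.8) = $13.2.

$13.2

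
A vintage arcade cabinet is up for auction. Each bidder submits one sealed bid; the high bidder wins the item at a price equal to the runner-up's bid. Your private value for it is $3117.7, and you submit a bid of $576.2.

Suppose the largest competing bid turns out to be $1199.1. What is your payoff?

$0

Your bid $576.2 is below the highest competing bid $1199.1, so you lose.
A losing bidder pays nothing and receives nothing: payoff = $0.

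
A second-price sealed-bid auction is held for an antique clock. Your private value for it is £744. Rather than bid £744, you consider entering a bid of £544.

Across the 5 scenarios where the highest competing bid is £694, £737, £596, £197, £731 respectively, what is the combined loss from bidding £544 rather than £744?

£218

The deviation costs you only when the competing bid falls strictly between £544 and £744; elsewhere both bids give the same outcome.
£694: truthful payoff £50, deviation payoff £0 → loss £50.
£737: truthful payoff £7, deviation payoff £0 → loss £7.
£596: truthful payoff £148, deviation payoff £0 → loss £148.
£197: outcomes coincide → loss £0.
£731: truthful payoff £13, deviation payoff £0 → loss £13.
Total loss = £50 + £7 + £148 + £13 = £218.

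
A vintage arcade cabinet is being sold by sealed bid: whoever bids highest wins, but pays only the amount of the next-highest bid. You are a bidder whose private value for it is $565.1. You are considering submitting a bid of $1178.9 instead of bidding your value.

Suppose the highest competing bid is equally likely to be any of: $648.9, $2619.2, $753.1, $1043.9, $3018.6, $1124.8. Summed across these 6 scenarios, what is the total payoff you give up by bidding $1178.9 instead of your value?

$1310.3

The deviation costs you only when the competing bid falls strictly between $565.1 and $1178.9; elsewhere both bids give the same outcome.
$648.9: truthful payoff $0, deviation payoff −$83.8 → loss $83.8.
$2619.2: outcomes coincide → loss $0.
$753.1: truthful payoff $0, deviation payoff −$188 → loss $188.
$1043.9: truthful payoff $0, deviation payoff −$478.8 → loss $478.8.
$3018.6: outcomes coincide → loss $0.
$1124.8: truthful payoff $0, deviation payoff −$559.7 → loss $559.7.
Total loss = $83.8 + $188 + $478.8 + $559.7 = $1310.3.
Because the price is fixed by the runner-up's bid, deviating from your value can only change a good outcome into a bad one — never the reverse.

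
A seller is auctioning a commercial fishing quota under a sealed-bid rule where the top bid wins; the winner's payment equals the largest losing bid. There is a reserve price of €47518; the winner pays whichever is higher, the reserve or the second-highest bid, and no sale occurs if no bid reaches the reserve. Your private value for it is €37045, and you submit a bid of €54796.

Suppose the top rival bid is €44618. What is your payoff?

Your bid €54796 is the highest and exceeds the reserve.
Price = max(second-highest bid, reserve) = max(€44618, €47518) = €47518.
Payoff = €37045 − €47518 = −€10473.

−€10473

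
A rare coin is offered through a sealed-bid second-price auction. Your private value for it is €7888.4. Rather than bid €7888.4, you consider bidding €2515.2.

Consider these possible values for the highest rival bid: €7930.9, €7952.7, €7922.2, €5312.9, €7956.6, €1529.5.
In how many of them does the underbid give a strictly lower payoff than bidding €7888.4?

The deviation hurts exactly when the highest competing bid lies strictly between €2515.2 and €7888.4 — underbidding then forfeits a profitable win.
€7930.9: above both → same outcome either way.
€7952.7: above both → same outcome either way.
€7922.2: above both → same outcome either way.
€5312.9: inside the interval → strictly worse (loss €2575.5).
€7956.6: above both → same outcome either way.
€1529.5: below both → same outcome either way.
Count: 1.

1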